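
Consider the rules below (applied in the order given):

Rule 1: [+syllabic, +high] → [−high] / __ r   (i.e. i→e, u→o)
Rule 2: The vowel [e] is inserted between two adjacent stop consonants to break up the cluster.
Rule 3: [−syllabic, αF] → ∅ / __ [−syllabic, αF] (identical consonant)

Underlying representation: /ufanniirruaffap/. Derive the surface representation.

Rule 1 (pre-rhotic lowering): /i/ is a high vowel immediately before /r/, so it lowers to [e]. /ufanniirruaffap/ → ufannierruaffap.
Rule 2 (stop-cluster e-epenthesis): no segment meets the environment; /ufannierruaffap/ is unchanged.
Rule 3 (degemination): /nn/ is a geminate; the first /n/ deletes. /rr/ is a geminate; the first /r/ deletes. /ff/ is a geminate; the first /f/ deletes. /ufannierruaffap/ → ufanieruafap.

ufanieruafap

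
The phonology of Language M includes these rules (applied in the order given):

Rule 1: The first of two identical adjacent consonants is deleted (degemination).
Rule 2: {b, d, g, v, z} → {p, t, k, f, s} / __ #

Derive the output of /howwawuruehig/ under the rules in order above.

howawuruehik

Rule 1 (degemination): /ww/ is a geminate; the first /w/ deletes. /howwawuruehig/ → howawuruehig.
Rule 2 (final devoicing): /g/ is a voiced obstruent in word-final position, so it devoices to [k]. /howawuruehig/ → howawuruehik.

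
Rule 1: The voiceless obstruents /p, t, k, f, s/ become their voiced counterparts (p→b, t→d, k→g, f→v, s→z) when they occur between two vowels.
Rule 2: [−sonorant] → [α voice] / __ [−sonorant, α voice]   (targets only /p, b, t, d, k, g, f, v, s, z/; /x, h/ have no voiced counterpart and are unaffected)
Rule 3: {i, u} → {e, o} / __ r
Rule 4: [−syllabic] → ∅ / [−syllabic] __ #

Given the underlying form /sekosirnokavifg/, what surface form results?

Rule 1 (intervocalic voicing): /k/ is a voiceless obstruent between vowels /e/ and /o/, so it voices to [g]. /s/ is a voiceless obstruent between vowels /o/ and /i/, so it voices to [z]. /k/ is a voiceless obstruent between vowels /o/ and /a/, so it voices to [g]. /sekosirnokavifg/ → segozirnogavifg.
Rule 2 (regressive voicing assimilation): /f/ precedes the voiced obstruent /g/, so it voices to [v] by assimilation. /segozirnogavifg/ → segozirnogavivg.
Rule 3 (pre-rhotic lowering): /i/ is a high vowel immediately before /r/, so it lowers to [e]. /segozirnogavivg/ → segozernogavivg.
Rule 4 (final cluster simplification): /g/ is the second consonant of a word-final cluster /vg/, so it deletes. /segozernogavivg/ → segozernogaviv.

segozernogaviv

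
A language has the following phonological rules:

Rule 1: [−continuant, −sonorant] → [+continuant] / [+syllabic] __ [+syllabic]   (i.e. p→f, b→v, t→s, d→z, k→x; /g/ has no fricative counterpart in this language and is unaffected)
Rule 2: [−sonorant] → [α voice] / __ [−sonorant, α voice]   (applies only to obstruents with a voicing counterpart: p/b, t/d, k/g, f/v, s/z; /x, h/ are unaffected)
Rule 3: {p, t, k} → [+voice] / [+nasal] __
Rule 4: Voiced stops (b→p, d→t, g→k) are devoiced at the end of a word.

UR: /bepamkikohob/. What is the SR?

Rule 1 (intervocalic spirantization): /p/ is a stop between vowels /e/ and /a/, so it spirantizes to the fricative [f]. /k/ is a stop between vowels /i/ and /o/, so it spirantizes to the fricative [x]. /bepamkikohob/ → befamkixohob.
Rule 2 (regressive voicing assimilation): no segment meets the environment; /befamkixohob/ is unchanged.
Rule 3 (post-nasal voicing): /k/ is a voiceless stop immediately after the nasal /m/, so it voices to [g]. /befamkixohob/ → befamgixohob.
Rule 4 (final devoicing): /b/ is a voiced stop in word-final position, so it devoices to [p]. /befamgixohob/ → befamgixohop.

befamgixohop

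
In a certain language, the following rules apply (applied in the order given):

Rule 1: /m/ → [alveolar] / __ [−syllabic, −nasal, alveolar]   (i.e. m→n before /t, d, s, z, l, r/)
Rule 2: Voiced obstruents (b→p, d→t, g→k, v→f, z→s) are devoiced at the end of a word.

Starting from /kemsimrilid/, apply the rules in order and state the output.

kensinrilit

Rule 1 (nasal place assimilation): /m/ precedes the alveolar consonant /s/, so it assimilates in place to [n]. /m/ precedes the alveolar consonant /r/, so it assimilates in place to [n]. /kemsimrilid/ → kensinrilid.
Rule 2 (final devoicing): /d/ is a voiced obstruent in word-final position, so it devoices to [t]. /kensinrilid/ → kensinrilit.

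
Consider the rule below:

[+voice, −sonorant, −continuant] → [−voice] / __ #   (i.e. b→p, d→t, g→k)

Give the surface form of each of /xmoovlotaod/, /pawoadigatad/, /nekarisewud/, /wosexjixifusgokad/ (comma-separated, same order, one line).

/xmoovlotaod/: /d/ is a voiced stop in word-final position, so it devoices to [t]. → [xmoovlotaot].
/pawoadigatad/: /d/ is a voiced stop in word-final position, so it devoices to [t]. → [pawoadigatat].
/nekarisewud/: /d/ is a voiced stop in word-final position, so it devoices to [t]. → [nekarisewut].
/wosexjixifusgokad/: /d/ is a voiced stop in word-final position, so it devoices to [t]. → [wosexjixifusgokat].

xmoovlotaot, pawoadigatat, nekarisewut, wosexjixifusgokat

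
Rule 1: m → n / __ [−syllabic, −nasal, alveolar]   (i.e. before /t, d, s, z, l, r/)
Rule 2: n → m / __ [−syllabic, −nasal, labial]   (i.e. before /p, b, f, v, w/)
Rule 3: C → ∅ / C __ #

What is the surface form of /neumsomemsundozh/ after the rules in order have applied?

neunsomensundoz

Rule 1 (nasal place assimilation): /m/ precedes the alveolar consonant /s/, so it assimilates in place to [n]. /m/ precedes the alveolar consonant /s/, so it assimilates in place to [n]. /neumsomemsundozh/ → neunsomensundozh.
Rule 2 (nasal place assimilation): no segment meets the environment; /neunsomensundozh/ is unchanged.
Rule 3 (final cluster simplification): /h/ is the second consonant of a word-final cluster /zh/, so it deletes. /neunsomensundozh/ → neunsomensundoz.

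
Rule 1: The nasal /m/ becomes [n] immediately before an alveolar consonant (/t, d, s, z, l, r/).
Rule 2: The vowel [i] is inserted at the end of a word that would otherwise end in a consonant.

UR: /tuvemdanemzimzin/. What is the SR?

tuvendanenzinzini

Rule 1 (nasal place assimilation): /m/ precedes the alveolar consonant /d/, so it assimilates in place to [n]. /m/ precedes the alveolar consonant /z/, so it assimilates in place to [n]. /m/ precedes the alveolar consonant /z/, so it assimilates in place to [n]. /tuvemdanemzimzin/ → tuvendanenzinzin.
Rule 2 (final i-epenthesis): the form ends in the consonant /n/, so [i] is inserted word-finally. /tuvendanenzinzin/ → tuvendanenzinzini.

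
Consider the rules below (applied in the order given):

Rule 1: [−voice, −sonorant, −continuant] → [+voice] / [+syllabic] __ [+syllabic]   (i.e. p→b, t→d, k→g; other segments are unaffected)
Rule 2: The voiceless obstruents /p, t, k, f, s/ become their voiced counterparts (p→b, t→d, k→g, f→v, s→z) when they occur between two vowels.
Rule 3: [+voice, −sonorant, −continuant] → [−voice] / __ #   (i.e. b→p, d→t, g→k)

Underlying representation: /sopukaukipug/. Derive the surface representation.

sobugaugibuk

Rule 1 (intervocalic voicing): /p/ is a voiceless stop between vowels /o/ and /u/, so it voices to [b]. /k/ is a voiceless stop between vowels /u/ and /a/, so it voices to [g]. /k/ is a voiceless stop between vowels /u/ and /i/, so it voices to [g]. /p/ is a voiceless stop between vowels /i/ and /u/, so it voices to [b]. /sopukaukipug/ → sobugaugibug.
Rule 2 (intervocalic voicing): no segment meets the environment; /sobugaugibug/ is unchanged.
Rule 3 (final devoicing): /g/ is a voiced stop in word-final position, so it devoices to [k]. /sobugaugibug/ → sobugaugibuk.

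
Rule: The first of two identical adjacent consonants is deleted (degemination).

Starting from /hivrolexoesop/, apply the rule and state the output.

hivrolexoesop

No segment of /hivrolexoesop/ meets the structural description of the rule, so the form surfaces unchanged.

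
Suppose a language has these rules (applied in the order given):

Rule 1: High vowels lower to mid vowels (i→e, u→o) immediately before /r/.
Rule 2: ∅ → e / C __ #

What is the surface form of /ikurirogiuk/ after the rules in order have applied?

ikorerogiuke

Rule 1 (pre-rhotic lowering): /u/ is a high vowel immediately before /r/, so it lowers to [o]. /i/ is a high vowel immediately before /r/, so it lowers to [e]. /ikurirogiuk/ → ikorerogiuk.
Rule 2 (final e-epenthesis): the form ends in the consonant /k/, so [e] is inserted word-finally. /ikorerogiuk/ → ikorerogiuke.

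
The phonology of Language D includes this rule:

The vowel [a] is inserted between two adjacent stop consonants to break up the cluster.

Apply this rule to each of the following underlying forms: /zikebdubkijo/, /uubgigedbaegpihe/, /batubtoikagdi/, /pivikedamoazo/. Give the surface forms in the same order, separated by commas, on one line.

zikebadubakijo, uubagigedabaegapihe, batubatoikagadi, pivikedamoazo

/zikebdubkijo/: /b/ and /d/ form a stop–stop cluster, so [a] is inserted between them. /b/ and /k/ form a stop–stop cluster, so [a] is inserted between them. → [zikebadubakijo].
/uubgigedbaegpihe/: /b/ and /g/ form a stop–stop cluster, so [a] is inserted between them. /d/ and /b/ form a stop–stop cluster, so [a] is inserted between them. /g/ and /p/ form a stop–stop cluster, so [a] is inserted between them. → [uubagigedabaegapihe].
/batubtoikagdi/: /b/ and /t/ form a stop–stop cluster, so [a] is inserted between them. /g/ and /d/ form a stop–stop cluster, so [a] is inserted between them. → [batubatoikagadi].
/pivikedamoazo/: the rule's environment is not met; surfaces unchanged as [pivikedamoazo].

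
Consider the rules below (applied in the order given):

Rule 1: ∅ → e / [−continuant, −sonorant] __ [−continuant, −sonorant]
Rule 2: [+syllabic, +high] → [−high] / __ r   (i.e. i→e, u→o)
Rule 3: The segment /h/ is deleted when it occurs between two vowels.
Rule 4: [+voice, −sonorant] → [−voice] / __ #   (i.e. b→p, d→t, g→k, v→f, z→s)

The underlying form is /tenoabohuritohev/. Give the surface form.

tenoabooritoef

Rule 1 (stop-cluster e-epenthesis): no segment meets the environment; /tenoabohuritohev/ is unchanged.
Rule 2 (pre-rhotic lowering): /u/ is a high vowel immediately before /r/, so it lowers to [o]. /tenoabohuritohev/ → tenoabohoritohev.
Rule 3 (intervocalic h-deletion): /h/ occurs between vowels /o/ and /o/, so it deletes. /h/ occurs between vowels /o/ and /e/, so it deletes. /tenoabohoritohev/ → tenoabooritoev.
Rule 4 (final devoicing): /v/ is a voiced obstruent in word-final position, so it devoices to [f]. /tenoabooritoev/ → tenoabooritoef.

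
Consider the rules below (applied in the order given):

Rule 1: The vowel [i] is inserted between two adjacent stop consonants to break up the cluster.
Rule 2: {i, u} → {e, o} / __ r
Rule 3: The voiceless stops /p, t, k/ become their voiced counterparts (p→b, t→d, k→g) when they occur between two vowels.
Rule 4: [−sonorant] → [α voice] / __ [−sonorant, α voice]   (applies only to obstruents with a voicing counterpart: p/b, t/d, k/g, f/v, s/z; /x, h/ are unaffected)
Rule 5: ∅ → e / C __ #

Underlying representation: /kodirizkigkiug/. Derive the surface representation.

koderiskigigiuge

Rule 1 (stop-cluster i-epenthesis): /g/ and /k/ form a stop–stop cluster, so [i] is inserted between them. /kodirizkigkiug/ → kodirizkigikiug.
Rule 2 (pre-rhotic lowering): /i/ is a high vowel immediately before /r/, so it lowers to [e]. /kodirizkigikiug/ → koderizkigikiug.
Rule 3 (intervocalic voicing): /k/ is a voiceless stop between vowels /i/ and /i/, so it voices to [g]. /koderizkigikiug/ → koderizkigigiug.
Rule 4 (regressive voicing assimilation): /z/ precedes the voiceless obstruent /k/, so it devoices to [s] by assimilation. /koderizkigigiug/ → koderiskigigiug.
Rule 5 (final e-epenthesis): the form ends in the consonant /g/, so [e] is inserted word-finally. /koderiskigigiug/ → koderiskigigiuge.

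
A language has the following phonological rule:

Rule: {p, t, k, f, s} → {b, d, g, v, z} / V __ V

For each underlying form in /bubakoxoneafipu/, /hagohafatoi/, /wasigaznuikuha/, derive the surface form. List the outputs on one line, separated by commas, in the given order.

/bubakoxoneafipu/: /k/ is a voiceless obstruent between vowels /a/ and /o/, so it voices to [g]. /f/ is a voiceless obstruent between vowels /a/ and /i/, so it voices to [v]. /p/ is a voiceless obstruent between vowels /i/ and /u/, so it voices to [b]. → [bubagoxoneavibu].
/hagohafatoi/: /f/ is a voiceless obstruent between vowels /a/ and /a/, so it voices to [v]. /t/ is a voiceless obstruent between vowels /a/ and /o/, so it voices to [d]. → [hagohavadoi].
/wasigaznuikuha/: /s/ is a voiceless obstruent between vowels /a/ and /i/, so it voices to [z]. /k/ is a voiceless obstruent between vowels /i/ and /u/, so it voices to [g]. → [wazigaznuiguha].

bubagoxoneavibu, hagohavadoi, wazigaznuiguha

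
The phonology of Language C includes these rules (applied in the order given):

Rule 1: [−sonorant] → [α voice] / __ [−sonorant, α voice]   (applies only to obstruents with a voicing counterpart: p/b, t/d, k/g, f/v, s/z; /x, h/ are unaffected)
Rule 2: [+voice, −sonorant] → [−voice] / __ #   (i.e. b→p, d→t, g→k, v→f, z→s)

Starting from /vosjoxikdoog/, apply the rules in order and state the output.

vosjoxigdook

Rule 1 (regressive voicing assimilation): /k/ precedes the voiced obstruent /d/, so it voices to [g] by assimilation. /vosjoxikdoog/ → vosjoxigdoog.
Rule 2 (final devoicing): /g/ is a voiced obstruent in word-final position, so it devoices to [k]. /vosjoxigdoog/ → vosjoxigdook.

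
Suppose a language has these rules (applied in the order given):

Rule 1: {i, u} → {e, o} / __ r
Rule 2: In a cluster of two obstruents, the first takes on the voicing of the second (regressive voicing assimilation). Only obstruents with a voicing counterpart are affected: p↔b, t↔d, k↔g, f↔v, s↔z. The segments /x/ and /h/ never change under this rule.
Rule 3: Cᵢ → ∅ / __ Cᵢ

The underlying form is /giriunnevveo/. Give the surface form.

geriuneveo

Rule 1 (pre-rhotic lowering): /i/ is a high vowel immediately before /r/, so it lowers to [e]. /giriunnevveo/ → geriunnevveo.
Rule 2 (regressive voicing assimilation): no segment meets the environment; /geriunnevveo/ is unchanged.
Rule 3 (degemination): /nn/ is a geminate; the first /n/ deletes. /vv/ is a geminate; the first /v/ deletes. /geriunnevveo/ → geriuneveo.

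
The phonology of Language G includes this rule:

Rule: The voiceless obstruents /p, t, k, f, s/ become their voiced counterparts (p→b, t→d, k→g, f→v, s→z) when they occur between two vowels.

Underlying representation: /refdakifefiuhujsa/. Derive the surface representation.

Scanning /refdakifefiuhujsa/: /f/ at position 3 is not in the conditioning environment; /k/ is a voiceless obstruent between vowels /a/ and /i/, so it voices to [g]; /f/ is a voiceless obstruent between vowels /i/ and /e/, so it voices to [v]; /f/ is a voiceless obstruent between vowels /e/ and /i/, so it voices to [v]; /s/ at position 16 is not in the conditioning environment.
Result: [refdagiveviuhujsa].

refdagiveviuhujsa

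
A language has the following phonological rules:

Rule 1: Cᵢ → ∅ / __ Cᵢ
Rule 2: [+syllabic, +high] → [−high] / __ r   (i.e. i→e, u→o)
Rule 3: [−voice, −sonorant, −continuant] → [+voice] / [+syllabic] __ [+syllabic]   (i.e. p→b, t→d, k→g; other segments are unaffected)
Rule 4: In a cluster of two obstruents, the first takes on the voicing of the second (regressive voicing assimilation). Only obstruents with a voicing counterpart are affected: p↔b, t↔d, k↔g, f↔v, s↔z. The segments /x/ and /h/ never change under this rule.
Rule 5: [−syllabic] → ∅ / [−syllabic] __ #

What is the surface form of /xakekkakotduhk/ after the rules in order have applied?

xagegagodduh

Rule 1 (degemination): /kk/ is a geminate; the first /k/ deletes. /xakekkakotduhk/ → xakekakotduhk.
Rule 2 (pre-rhotic lowering): no segment meets the environment; /xakekakotduhk/ is unchanged.
Rule 3 (intervocalic voicing): /k/ is a voiceless stop between vowels /a/ and /e/, so it voices to [g]. /k/ is a voiceless stop between vowels /e/ and /a/, so it voices to [g]. /k/ is a voiceless stop between vowels /a/ and /o/, so it voices to [g]. /xakekakotduhk/ → xagegagotduhk.
Rule 4 (regressive voicing assimilation): /t/ precedes the voiced obstruent /d/, so it voices to [d] by assimilation. /xagegagotduhk/ → xagegagodduhk.
Rule 5 (final cluster simplification): /k/ is the second consonant of a word-final cluster /hk/, so it deletes. /xagegagodduhk/ → xagegagodduh.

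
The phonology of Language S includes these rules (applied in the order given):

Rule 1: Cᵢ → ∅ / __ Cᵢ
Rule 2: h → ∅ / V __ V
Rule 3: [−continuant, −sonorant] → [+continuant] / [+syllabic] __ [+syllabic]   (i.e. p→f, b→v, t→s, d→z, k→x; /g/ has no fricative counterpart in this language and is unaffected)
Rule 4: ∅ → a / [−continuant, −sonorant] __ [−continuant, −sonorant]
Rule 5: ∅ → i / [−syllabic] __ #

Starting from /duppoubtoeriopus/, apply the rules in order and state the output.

dufoubatoeriofusi

Rule 1 (degemination): /pp/ is a geminate; the first /p/ deletes. /duppoubtoeriopus/ → dupoubtoeriopus.
Rule 2 (intervocalic h-deletion): no segment meets the environment; /dupoubtoeriopus/ is unchanged.
Rule 3 (intervocalic spirantization): /p/ is a stop between vowels /u/ and /o/, so it spirantizes to the fricative [f]. /p/ is a stop between vowels /o/ and /u/, so it spirantizes to the fricative [f]. /dupoubtoeriopus/ → dufoubtoeriofus.
Rule 4 (stop-cluster a-epenthesis): /b/ and /t/ form a stop–stop cluster, so [a] is inserted between them. /dufoubtoeriofus/ → dufoubatoeriofus.
Rule 5 (final i-epenthesis): the form ends in the consonant /s/, so [i] is inserted word-finally. /dufoubatoeriofus/ → dufoubatoeriofusi.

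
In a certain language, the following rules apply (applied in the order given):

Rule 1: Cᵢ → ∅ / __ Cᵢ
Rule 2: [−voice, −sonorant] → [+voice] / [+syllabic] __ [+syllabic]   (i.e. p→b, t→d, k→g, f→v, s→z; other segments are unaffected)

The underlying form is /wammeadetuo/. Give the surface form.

Rule 1 (degemination): /mm/ is a geminate; the first /m/ deletes. /wammeadetuo/ → wameadetuo.
Rule 2 (intervocalic voicing): /t/ is a voiceless obstruent between vowels /e/ and /u/, so it voices to [d]. /wameadetuo/ → wameadeduo.

wameadeduo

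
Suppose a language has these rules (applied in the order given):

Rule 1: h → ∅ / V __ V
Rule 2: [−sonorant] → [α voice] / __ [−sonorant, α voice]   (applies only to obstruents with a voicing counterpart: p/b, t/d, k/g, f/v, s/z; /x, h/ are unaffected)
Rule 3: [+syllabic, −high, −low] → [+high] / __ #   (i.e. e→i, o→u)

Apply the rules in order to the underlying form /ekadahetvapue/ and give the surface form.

Rule 1 (intervocalic h-deletion): /h/ occurs between vowels /a/ and /e/, so it deletes. /ekadahetvapue/ → ekadaetvapue.
Rule 2 (regressive voicing assimilation): /t/ precedes the voiced obstruent /v/, so it voices to [d] by assimilation. /ekadaetvapue/ → ekadaedvapue.
Rule 3 (final vowel raising): /e/ is a mid vowel in word-final position, so it raises to [i]. /ekadaedvapue/ → ekadaedvapui.

ekadaedvapui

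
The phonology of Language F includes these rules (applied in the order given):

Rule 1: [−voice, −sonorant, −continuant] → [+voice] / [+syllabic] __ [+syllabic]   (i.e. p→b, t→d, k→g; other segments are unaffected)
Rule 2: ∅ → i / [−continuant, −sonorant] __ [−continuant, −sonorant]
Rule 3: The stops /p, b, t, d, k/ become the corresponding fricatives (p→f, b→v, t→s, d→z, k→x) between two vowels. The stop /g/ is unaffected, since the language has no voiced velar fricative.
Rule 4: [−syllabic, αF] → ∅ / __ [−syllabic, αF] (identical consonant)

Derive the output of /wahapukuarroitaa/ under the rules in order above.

wahavuguaroizaa

Rule 1 (intervocalic voicing): /p/ is a voiceless stop between vowels /a/ and /u/, so it voices to [b]. /k/ is a voiceless stop between vowels /u/ and /u/, so it voices to [g]. /t/ is a voiceless stop between vowels /i/ and /a/, so it voices to [d]. /wahapukuarroitaa/ → wahabuguarroidaa.
Rule 2 (stop-cluster i-epenthesis): no segment meets the environment; /wahabuguarroidaa/ is unchanged.
Rule 3 (intervocalic spirantization): /b/ is a stop between vowels /a/ and /u/, so it spirantizes to the fricative [v]. /d/ is a stop between vowels /i/ and /a/, so it spirantizes to the fricative [z]. /wahabuguarroidaa/ → wahavuguarroizaa.
Rule 4 (degemination): /rr/ is a geminate; the first /r/ deletes. /wahavuguarroizaa/ → wahavuguaroizaa.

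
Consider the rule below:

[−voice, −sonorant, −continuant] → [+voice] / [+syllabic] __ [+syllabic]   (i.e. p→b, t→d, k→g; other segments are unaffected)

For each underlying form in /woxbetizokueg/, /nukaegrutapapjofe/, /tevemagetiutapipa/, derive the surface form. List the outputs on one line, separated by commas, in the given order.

/woxbetizokueg/: /t/ is a voiceless stop between vowels /e/ and /i/, so it voices to [d]. /k/ is a voiceless stop between vowels /o/ and /u/, so it voices to [g]. → [woxbedizogueg].
/nukaegrutapapjofe/: /k/ is a voiceless stop between vowels /u/ and /a/, so it voices to [g]. /t/ is a voiceless stop between vowels /u/ and /a/, so it voices to [d]. /p/ is a voiceless stop between vowels /a/ and /a/, so it voices to [b]. → [nugaegrudabapjofe].
/tevemagetiutapipa/: /t/ is a voiceless stop between vowels /e/ and /i/, so it voices to [d]. /t/ is a voiceless stop between vowels /u/ and /a/, so it voices to [d]. /p/ is a voiceless stop between vowels /a/ and /i/, so it voices to [b]. /p/ is a voiceless stop between vowels /i/ and /a/, so it voices to [b]. → [tevemagediudabiba].

woxbedizogueg, nugaegrudabapjofe, tevemagediudabiba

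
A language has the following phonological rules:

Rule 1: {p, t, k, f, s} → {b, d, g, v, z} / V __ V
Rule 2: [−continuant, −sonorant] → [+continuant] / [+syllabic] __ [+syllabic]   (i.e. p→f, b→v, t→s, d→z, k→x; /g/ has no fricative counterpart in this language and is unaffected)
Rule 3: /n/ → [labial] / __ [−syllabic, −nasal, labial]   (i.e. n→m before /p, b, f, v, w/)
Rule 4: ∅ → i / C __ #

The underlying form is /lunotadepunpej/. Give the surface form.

Rule 1 (intervocalic voicing): /t/ is a voiceless obstruent between vowels /o/ and /a/, so it voices to [d]. /p/ is a voiceless obstruent between vowels /e/ and /u/, so it voices to [b]. /lunotadepunpej/ → lunodadebunpej.
Rule 2 (intervocalic spirantization): /d/ is a stop between vowels /o/ and /a/, so it spirantizes to the fricative [z]. /d/ is a stop between vowels /a/ and /e/, so it spirantizes to the fricative [z]. /b/ is a stop between vowels /e/ and /u/, so it spirantizes to the fricative [v]. /lunodadebunpej/ → lunozazevunpej.
Rule 3 (nasal place assimilation): /n/ precedes the labial consonant /p/, so it assimilates in place to [m]. /lunozazevunpej/ → lunozazevumpej.
Rule 4 (final i-epenthesis): the form ends in the consonant /j/, so [i] is inserted word-finally. /lunozazevumpej/ → lunozazevumpeji.

lunozazevumpeji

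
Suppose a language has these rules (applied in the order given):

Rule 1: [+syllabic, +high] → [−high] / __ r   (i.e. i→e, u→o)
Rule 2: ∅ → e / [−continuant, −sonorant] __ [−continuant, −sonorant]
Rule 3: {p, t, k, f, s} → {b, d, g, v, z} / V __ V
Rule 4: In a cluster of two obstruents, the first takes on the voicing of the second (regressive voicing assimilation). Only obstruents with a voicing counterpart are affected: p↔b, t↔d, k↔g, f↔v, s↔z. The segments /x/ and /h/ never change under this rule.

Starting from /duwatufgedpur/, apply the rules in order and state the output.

duwaduvgedebor

Rule 1 (pre-rhotic lowering): /u/ is a high vowel immediately before /r/, so it lowers to [o]. /duwatufgedpur/ → duwatufgedpor.
Rule 2 (stop-cluster e-epenthesis): /d/ and /p/ form a stop–stop cluster, so [e] is inserted between them. /duwatufgedpor/ → duwatufgedepor.
Rule 3 (intervocalic voicing): /t/ is a voiceless obstruent between vowels /a/ and /u/, so it voices to [d]. /p/ is a voiceless obstruent between vowels /e/ and /o/, so it voices to [b]. /duwatufgedepor/ → duwadufgedebor.
Rule 4 (regressive voicing assimilation): /f/ precedes the voiced obstruent /g/, so it voices to [v] by assimilation. /duwadufgedebor/ → duwaduvgedebor.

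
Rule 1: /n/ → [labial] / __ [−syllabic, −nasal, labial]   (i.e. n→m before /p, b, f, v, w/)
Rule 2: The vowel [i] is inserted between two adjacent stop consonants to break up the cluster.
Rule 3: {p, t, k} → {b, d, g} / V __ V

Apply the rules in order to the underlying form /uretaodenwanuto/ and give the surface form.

uredaodemwanudo

Rule 1 (nasal place assimilation): /n/ precedes the labial consonant /w/, so it assimilates in place to [m]. /uretaodenwanuto/ → uretaodemwanuto.
Rule 2 (stop-cluster i-epenthesis): no segment meets the environment; /uretaodemwanuto/ is unchanged.
Rule 3 (intervocalic voicing): /t/ is a voiceless stop between vowels /e/ and /a/, so it voices to [d]. /t/ is a voiceless stop between vowels /u/ and /o/, so it voices to [d]. /uretaodemwanuto/ → uredaodemwanudo.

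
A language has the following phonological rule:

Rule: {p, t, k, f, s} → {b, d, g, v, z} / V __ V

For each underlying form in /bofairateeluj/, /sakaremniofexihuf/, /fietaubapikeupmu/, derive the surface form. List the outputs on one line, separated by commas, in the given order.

/bofairateeluj/: /f/ is a voiceless obstruent between vowels /o/ and /a/, so it voices to [v]. /t/ is a voiceless obstruent between vowels /a/ and /e/, so it voices to [d]. → [bovairadeeluj].
/sakaremniofexihuf/: /k/ is a voiceless obstruent between vowels /a/ and /a/, so it voices to [g]. /f/ is a voiceless obstruent between vowels /o/ and /e/, so it voices to [v]. → [sagaremniovexihuf].
/fietaubapikeupmu/: /t/ is a voiceless obstruent between vowels /e/ and /a/, so it voices to [d]. /p/ is a voiceless obstruent between vowels /a/ and /i/, so it voices to [b]. /k/ is a voiceless obstruent between vowels /i/ and /e/, so it voices to [g]. → [fiedaubabigeupmu].

bovairadeeluj, sagaremniovexihuf, fiedaubabigeupmu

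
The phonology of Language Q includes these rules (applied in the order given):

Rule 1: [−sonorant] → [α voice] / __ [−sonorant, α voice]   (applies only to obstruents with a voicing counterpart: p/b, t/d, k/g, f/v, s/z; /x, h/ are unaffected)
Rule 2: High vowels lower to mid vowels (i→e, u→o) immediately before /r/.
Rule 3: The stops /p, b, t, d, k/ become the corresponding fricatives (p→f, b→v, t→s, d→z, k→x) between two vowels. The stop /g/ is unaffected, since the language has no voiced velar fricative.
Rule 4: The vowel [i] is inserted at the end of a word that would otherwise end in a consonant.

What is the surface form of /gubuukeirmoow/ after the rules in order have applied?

guvuuxeermoowi

Rule 1 (regressive voicing assimilation): no segment meets the environment; /gubuukeirmoow/ is unchanged.
Rule 2 (pre-rhotic lowering): /i/ is a high vowel immediately before /r/, so it lowers to [e]. /gubuukeirmoow/ → gubuukeermoow.
Rule 3 (intervocalic spirantization): /b/ is a stop between vowels /u/ and /u/, so it spirantizes to the fricative [v]. /k/ is a stop between vowels /u/ and /e/, so it spirantizes to the fricative [x]. /gubuukeermoow/ → guvuuxeermoow.
Rule 4 (final i-epenthesis): the form ends in the consonant /w/, so [i] is inserted word-finally. /guvuuxeermoow/ → guvuuxeermoowi.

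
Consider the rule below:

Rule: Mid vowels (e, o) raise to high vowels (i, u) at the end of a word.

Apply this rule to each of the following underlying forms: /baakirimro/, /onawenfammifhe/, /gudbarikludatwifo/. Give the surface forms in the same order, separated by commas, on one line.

baakirimru, onawenfammifhi, gudbarikludatwifu

/baakirimro/: /o/ is a mid vowel in word-final position, so it raises to [u]. → [baakirimru].
/onawenfammifhe/: /e/ is a mid vowel in word-final position, so it raises to [i]. → [onawenfammifhi].
/gudbarikludatwifo/: /o/ is a mid vowel in word-final position, so it raises to [u]. → [gudbarikludatwifu].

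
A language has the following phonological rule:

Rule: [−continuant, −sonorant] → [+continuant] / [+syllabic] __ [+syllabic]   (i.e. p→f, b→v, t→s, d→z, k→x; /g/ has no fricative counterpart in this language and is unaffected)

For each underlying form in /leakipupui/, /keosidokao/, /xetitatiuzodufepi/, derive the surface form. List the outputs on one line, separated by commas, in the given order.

leaxifufui, keosizoxao, xesisasiuzozufefi

/leakipupui/: /k/ is a stop between vowels /a/ and /i/, so it spirantizes to the fricative [x]. /p/ is a stop between vowels /i/ and /u/, so it spirantizes to the fricative [f]. /p/ is a stop between vowels /u/ and /u/, so it spirantizes to the fricative [f]. → [leaxifufui].
/keosidokao/: /d/ is a stop between vowels /i/ and /o/, so it spirantizes to the fricative [z]. /k/ is a stop between vowels /o/ and /a/, so it spirantizes to the fricative [x]. → [keosizoxao].
/xetitatiuzodufepi/: /t/ is a stop between vowels /e/ and /i/, so it spirantizes to the fricative [s]. /t/ is a stop between vowels /i/ and /a/, so it spirantizes to the fricative [s]. /t/ is a stop between vowels /a/ and /i/, so it spirantizes to the fricative [s]. /d/ is a stop between vowels /o/ and /u/, so it spirantizes to the fricative [z]. /p/ is a stop between vowels /e/ and /i/, so it spirantizes to the fricative [f]. → [xesisasiuzozufefi].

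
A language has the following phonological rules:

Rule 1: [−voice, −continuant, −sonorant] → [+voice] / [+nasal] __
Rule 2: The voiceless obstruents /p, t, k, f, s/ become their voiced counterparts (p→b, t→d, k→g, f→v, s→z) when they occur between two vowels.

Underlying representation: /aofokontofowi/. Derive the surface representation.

aovogondovowi

Rule 1 (post-nasal voicing): /t/ is a voiceless stop immediately after the nasal /n/, so it voices to [d]. /aofokontofowi/ → aofokondofowi.
Rule 2 (intervocalic voicing): /f/ is a voiceless obstruent between vowels /o/ and /o/, so it voices to [v]. /k/ is a voiceless obstruent between vowels /o/ and /o/, so it voices to [g]. /f/ is a voiceless obstruent between vowels /o/ and /o/, so it voices to [v]. /aofokondofowi/ → aovogondovowi.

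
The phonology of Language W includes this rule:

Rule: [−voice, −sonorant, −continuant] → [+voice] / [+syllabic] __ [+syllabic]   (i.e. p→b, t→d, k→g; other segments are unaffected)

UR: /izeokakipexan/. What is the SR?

/k/ is a voiceless stop between vowels /o/ and /a/, so it voices to [g].
/k/ is a voiceless stop between vowels /a/ and /i/, so it voices to [g].
/p/ is a voiceless stop between vowels /i/ and /e/, so it voices to [b].
Surface form: [izeogagibexan].

izeogagibexan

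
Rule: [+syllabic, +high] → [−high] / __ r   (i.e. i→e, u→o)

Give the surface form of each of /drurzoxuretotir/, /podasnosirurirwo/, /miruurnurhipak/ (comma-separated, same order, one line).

drorzoxoretoter, podasnoserorerwo, meruornorhipak

/drurzoxuretotir/: /u/ is a high vowel immediately before /r/, so it lowers to [o]. /u/ is a high vowel immediately before /r/, so it lowers to [o]. /i/ is a high vowel immediately before /r/, so it lowers to [e]. → [drorzoxoretoter].
/podasnosirurirwo/: /i/ is a high vowel immediately before /r/, so it lowers to [e]. /u/ is a high vowel immediately before /r/, so it lowers to [o]. /i/ is a high vowel immediately before /r/, so it lowers to [e]. → [podasnoserorerwo].
/miruurnurhipak/: /i/ is a high vowel immediately before /r/, so it lowers to [e]. /u/ is a high vowel immediately before /r/, so it lowers to [o]. /u/ is a high vowel immediately before /r/, so it lowers to [o]. → [meruornorhipak].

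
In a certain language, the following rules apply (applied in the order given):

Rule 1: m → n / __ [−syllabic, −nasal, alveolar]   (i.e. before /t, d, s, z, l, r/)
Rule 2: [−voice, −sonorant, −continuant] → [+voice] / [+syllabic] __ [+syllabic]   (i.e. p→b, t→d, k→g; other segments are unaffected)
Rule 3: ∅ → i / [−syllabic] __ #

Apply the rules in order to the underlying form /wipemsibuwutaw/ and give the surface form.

Rule 1 (nasal place assimilation): /m/ precedes the alveolar consonant /s/, so it assimilates in place to [n]. /wipemsibuwutaw/ → wipensibuwutaw.
Rule 2 (intervocalic voicing): /p/ is a voiceless stop between vowels /i/ and /e/, so it voices to [b]. /t/ is a voiceless stop between vowels /u/ and /a/, so it voices to [d]. /wipensibuwutaw/ → wibensibuwudaw.
Rule 3 (final i-epenthesis): the form ends in the consonant /w/, so [i] is inserted word-finally. /wibensibuwudaw/ → wibensibuwudawi.

wibensibuwudawi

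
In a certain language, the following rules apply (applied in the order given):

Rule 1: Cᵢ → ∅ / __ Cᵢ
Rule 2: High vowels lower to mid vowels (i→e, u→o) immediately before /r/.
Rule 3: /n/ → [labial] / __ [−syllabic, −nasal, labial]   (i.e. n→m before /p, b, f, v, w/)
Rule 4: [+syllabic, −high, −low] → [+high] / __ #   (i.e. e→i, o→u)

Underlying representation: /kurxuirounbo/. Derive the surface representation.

korxueroumbu

Rule 1 (degemination): no segment meets the environment; /kurxuirounbo/ is unchanged.
Rule 2 (pre-rhotic lowering): /u/ is a high vowel immediately before /r/, so it lowers to [o]. /i/ is a high vowel immediately before /r/, so it lowers to [e]. /kurxuirounbo/ → korxuerounbo.
Rule 3 (nasal place assimilation): /n/ precedes the labial consonant /b/, so it assimilates in place to [m]. /korxuerounbo/ → korxueroumbo.
Rule 4 (final vowel raising): /o/ is a mid vowel in word-final position, so it raises to [u]. /korxueroumbo/ → korxueroumbu.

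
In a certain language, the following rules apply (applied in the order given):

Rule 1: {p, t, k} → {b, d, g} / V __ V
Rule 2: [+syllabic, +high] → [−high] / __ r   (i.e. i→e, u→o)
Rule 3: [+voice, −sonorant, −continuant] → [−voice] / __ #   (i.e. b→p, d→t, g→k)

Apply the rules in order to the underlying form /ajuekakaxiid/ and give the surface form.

ajuegagaxiit

Rule 1 (intervocalic voicing): /k/ is a voiceless stop between vowels /e/ and /a/, so it voices to [g]. /k/ is a voiceless stop between vowels /a/ and /a/, so it voices to [g]. /ajuekakaxiid/ → ajuegagaxiid.
Rule 2 (pre-rhotic lowering): no segment meets the environment; /ajuegagaxiid/ is unchanged.
Rule 3 (final devoicing): /d/ is a voiced stop in word-final position, so it devoices to [t]. /ajuegagaxiid/ → ajuegagaxiit.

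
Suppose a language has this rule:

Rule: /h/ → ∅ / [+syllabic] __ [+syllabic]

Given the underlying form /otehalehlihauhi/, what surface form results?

otealehliaui

/h/ occurs between vowels /e/ and /a/, so it deletes.
/h/ occurs between vowels /i/ and /a/, so it deletes.
/h/ occurs between vowels /u/ and /i/, so it deletes.
The other instance of /h/ does not occur in the required environment and remains unchanged.
Surface form: [otealehliaui].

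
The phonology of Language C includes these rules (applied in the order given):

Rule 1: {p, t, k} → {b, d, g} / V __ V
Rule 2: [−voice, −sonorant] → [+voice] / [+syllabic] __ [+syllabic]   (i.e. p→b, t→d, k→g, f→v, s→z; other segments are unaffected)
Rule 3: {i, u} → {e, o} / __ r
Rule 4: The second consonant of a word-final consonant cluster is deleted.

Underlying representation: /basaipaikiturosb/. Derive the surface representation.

bazaibaigidoros

Rule 1 (intervocalic voicing): /p/ is a voiceless stop between vowels /i/ and /a/, so it voices to [b]. /k/ is a voiceless stop between vowels /i/ and /i/, so it voices to [g]. /t/ is a voiceless stop between vowels /i/ and /u/, so it voices to [d]. /basaipaikiturosb/ → basaibaigidurosb.
Rule 2 (intervocalic voicing): /s/ is a voiceless obstruent between vowels /a/ and /a/, so it voices to [z]. /basaibaigidurosb/ → bazaibaigidurosb.
Rule 3 (pre-rhotic lowering): /u/ is a high vowel immediately before /r/, so it lowers to [o]. /bazaibaigidurosb/ → bazaibaigidorosb.
Rule 4 (final cluster simplification): /b/ is the second consonant of a word-final cluster /sb/, so it deletes. /bazaibaigidorosb/ → bazaibaigidoros.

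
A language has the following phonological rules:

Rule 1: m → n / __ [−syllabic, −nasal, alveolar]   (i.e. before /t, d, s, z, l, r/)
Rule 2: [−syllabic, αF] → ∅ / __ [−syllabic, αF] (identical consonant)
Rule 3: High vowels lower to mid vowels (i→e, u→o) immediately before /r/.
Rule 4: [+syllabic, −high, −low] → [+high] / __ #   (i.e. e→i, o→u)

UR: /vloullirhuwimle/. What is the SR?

vloulerhuwinli

Rule 1 (nasal place assimilation): /m/ precedes the alveolar consonant /l/, so it assimilates in place to [n]. /vloullirhuwimle/ → vloullirhuwinle.
Rule 2 (degemination): /ll/ is a geminate; the first /l/ deletes. /vloullirhuwinle/ → vloulirhuwinle.
Rule 3 (pre-rhotic lowering): /i/ is a high vowel immediately before /r/, so it lowers to [e]. /vloulirhuwinle/ → vloulerhuwinle.
Rule 4 (final vowel raising): /e/ is a mid vowel in word-final position, so it raises to [i]. /vloulerhuwinle/ → vloulerhuwinli.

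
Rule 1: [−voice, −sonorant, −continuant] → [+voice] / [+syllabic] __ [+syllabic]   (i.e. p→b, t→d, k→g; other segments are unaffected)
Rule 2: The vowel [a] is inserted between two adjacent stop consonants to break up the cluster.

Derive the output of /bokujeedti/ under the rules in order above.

bogujeedati

Rule 1 (intervocalic voicing): /k/ is a voiceless stop between vowels /o/ and /u/, so it voices to [g]. /bokujeedti/ → bogujeedti.
Rule 2 (stop-cluster a-epenthesis): /d/ and /t/ form a stop–stop cluster, so [a] is inserted between them. /bogujeedti/ → bogujeedati.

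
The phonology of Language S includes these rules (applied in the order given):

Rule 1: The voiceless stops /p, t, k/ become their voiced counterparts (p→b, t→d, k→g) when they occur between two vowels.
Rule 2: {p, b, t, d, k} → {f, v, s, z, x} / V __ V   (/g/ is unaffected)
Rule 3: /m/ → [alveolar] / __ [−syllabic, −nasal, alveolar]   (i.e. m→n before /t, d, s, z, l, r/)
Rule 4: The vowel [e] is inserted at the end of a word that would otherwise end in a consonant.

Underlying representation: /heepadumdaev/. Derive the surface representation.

Rule 1 (intervocalic voicing): /p/ is a voiceless stop between vowels /e/ and /a/, so it voices to [b]. /heepadumdaev/ → heebadumdaev.
Rule 2 (intervocalic spirantization): /b/ is a stop between vowels /e/ and /a/, so it spirantizes to the fricative [v]. /d/ is a stop between vowels /a/ and /u/, so it spirantizes to the fricative [z]. /heebadumdaev/ → heevazumdaev.
Rule 3 (nasal place assimilation): /m/ precedes the alveolar consonant /d/, so it assimilates in place to [n]. /heevazumdaev/ → heevazundaev.
Rule 4 (final e-epenthesis): the form ends in the consonant /v/, so [e] is inserted word-finally. /heevazundaev/ → heevazundaeve.

heevazundaeve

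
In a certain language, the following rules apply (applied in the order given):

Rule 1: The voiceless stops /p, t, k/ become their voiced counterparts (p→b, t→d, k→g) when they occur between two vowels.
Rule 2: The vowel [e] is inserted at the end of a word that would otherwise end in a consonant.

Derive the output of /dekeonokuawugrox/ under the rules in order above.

degeonoguawugroxe

Rule 1 (intervocalic voicing): /k/ is a voiceless stop between vowels /e/ and /e/, so it voices to [g]. /k/ is a voiceless stop between vowels /o/ and /u/, so it voices to [g]. /dekeonokuawugrox/ → degeonoguawugrox.
Rule 2 (final e-epenthesis): the form ends in the consonant /x/, so [e] is inserted word-finally. /degeonoguawugrox/ → degeonoguawugroxe.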